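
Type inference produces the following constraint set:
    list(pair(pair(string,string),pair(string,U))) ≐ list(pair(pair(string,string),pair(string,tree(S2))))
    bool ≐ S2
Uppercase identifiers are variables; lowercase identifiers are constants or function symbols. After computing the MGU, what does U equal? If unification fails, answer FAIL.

tree(bool)

Decompose list/1: pair(pair(string,string),pair(string,U)) ≐ pair(pair(string,string),pair(string,tree(S2))).
Decompose pair/2: pair(string,string) ≐ pair(string,string),  pair(string,U) ≐ pair(string,tree(S2)).
Delete trivial equation pair(string,string) ≐ pair(string,string).
Decompose pair/2: string ≐ string,  U ≐ tree(S2).
Delete trivial equation string ≐ string.
Bind U := tree(S2); no other remaining equation mentions U.
Bind S2 := bool. Substituting into the earlier binding gives U := tree(bool).
MGU = { U := tree(bool), S2 := bool }, so U := tree(bool).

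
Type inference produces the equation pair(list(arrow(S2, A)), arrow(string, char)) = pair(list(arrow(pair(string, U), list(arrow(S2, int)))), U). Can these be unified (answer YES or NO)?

Decompose pair/2: list(arrow(S2, A)) = list(arrow(pair(string, U), list(arrow(S2, int)))),  arrow(string, char) = U.
Decompose list/1: arrow(S2, A) = arrow(pair(string, U), list(arrow(S2, int))).
Decompose arrow/2: S2 = pair(string, U),  A = list(arrow(S2, int)).
Bind S2 := pair(string, U); substituting into the one remaining equation that mentions S2 gives: A = list(arrow(pair(string, U), int)).
Bind A := list(arrow(pair(string, U), int)); no other remaining equation mentions A.
Bind U := arrow(string, char). Substituting into the earlier bindings gives S2 := pair(string, arrow(string, char)), A := list(arrow(pair(string, arrow(string, char)), int)).
No equations remain and no clash or occurs-check failure arose, so a unifier exists.

YES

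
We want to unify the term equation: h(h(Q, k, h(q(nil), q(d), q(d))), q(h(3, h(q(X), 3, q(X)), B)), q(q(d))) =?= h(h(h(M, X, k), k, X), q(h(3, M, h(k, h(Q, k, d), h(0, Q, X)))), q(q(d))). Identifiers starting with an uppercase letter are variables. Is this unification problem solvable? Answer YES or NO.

YES

Decompose h/3: h(Q, k, h(q(nil), q(d), q(d))) =?= h(h(M, X, k), k, X),  q(h(3, h(q(X), 3, q(X)), B)) =?= q(h(3, M, h(k, h(Q, k, d), h(0, Q, X)))),  q(q(d)) =?= q(q(d)).
Decompose h/3: Q =?= h(M, X, k),  k =?= k,  h(q(nil), q(d), q(d)) =?= X.
Bind Q := h(M, X, k); substituting into the one remaining equation that mentions Q gives: q(h(3, h(q(X), 3, q(X)), B)) =?= q(h(3, M, h(k, h(h(M, X, k), k, d), h(0, h(M, X, k), X)))).
Delete trivial equation k =?= k.
Bind X := h(q(nil), q(d), q(d)); substituting into the one remaining equation that mentions X gives: q(h(3, h(q(h(q(nil), q(d), q(d))), 3, q(h(q(nil), q(d), q(d)))), B)) =?= q(h(3, M, h(k, h(h(M, h(q(nil), q(d), q(d)), k), k, d), h(0, h(M, h(q(nil), q(d), q(d)), k), h(q(nil), q(d), q(d)))))). Substituting into the earlier binding gives Q := h(M, h(q(nil), q(d), q(d)), k).
Decompose q/1: h(3, h(q(h(q(nil), q(d), q(d))), 3, q(h(q(nil), q(d), q(d)))), B) =?= h(3, M, h(k, h(h(M, h(q(nil), q(d), q(d)), k), k, d), h(0, h(M, h(q(nil), q(d), q(d)), k), h(q(nil), q(d), q(d))))).
Decompose h/3: 3 =?= 3,  h(q(h(q(nil), q(d), q(d))), 3, q(h(q(nil), q(d), q(d)))) =?= M,  B =?= h(k, h(h(M, h(q(nil), q(d), q(d)), k), k, d), h(0, h(M, h(q(nil), q(d), q(d)), k), h(q(nil), q(d), q(d)))).
Delete trivial equation 3 =?= 3.
Bind M := h(q(h(q(nil), q(d), q(d))), 3, q(h(q(nil), q(d), q(d)))); substituting into the one remaining equation that mentions M gives: B =?= h(k, h(h(h(q(h(q(nil), q(d), q(d))), 3, q(h(q(nil), q(d), q(d)))), h(q(nil), q(d), q(d)), k), k, d), h(0, h(h(q(h(q(nil), q(d), q(d))), 3, q(h(q(nil), q(d), q(d)))), h(q(nil), q(d), q(d)), k), h(q(nil), q(d), q(d)))). Substituting into the earlier binding gives Q := h(h(q(h(q(nil), q(d), q(d))), 3, q(h(q(nil), q(d), q(d)))), h(q(nil), q(d), q(d)), k).
Bind B := h(k, h(h(h(q(h(q(nil), q(d), q(d))), 3, q(h(q(nil), q(d), q(d)))), h(q(nil), q(d), q(d)), k), k, d), h(0, h(h(q(h(q(nil), q(d), q(d))), 3, q(h(q(nil), q(d), q(d)))), h(q(nil), q(d), q(d)), k), h(q(nil), q(d), q(d)))); no other remaining equation mentions B.
Delete trivial equation q(q(d)) =?= q(q(d)).
No equations remain and no clash or occurs-check failure arose, so a unifier exists.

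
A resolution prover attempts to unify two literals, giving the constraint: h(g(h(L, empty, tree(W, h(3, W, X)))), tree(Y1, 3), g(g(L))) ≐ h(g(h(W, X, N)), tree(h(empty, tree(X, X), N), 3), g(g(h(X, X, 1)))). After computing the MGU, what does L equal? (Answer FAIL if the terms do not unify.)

Decompose h/3: g(h(L, empty, tree(W, h(3, W, X)))) ≐ g(h(W, X, N)),  tree(Y1, 3) ≐ tree(h(empty, tree(X, X), N), 3),  g(g(L)) ≐ g(g(h(X, X, 1))).
Decompose g/1: h(L, empty, tree(W, h(3, W, X))) ≐ h(W, X, N).
Decompose h/3: L ≐ W,  empty ≐ X,  tree(W, h(3, W, X)) ≐ N.
Bind L := W; substituting into the one remaining equation that mentions L gives: g(g(W)) ≐ g(g(h(X, X, 1))).
Bind X := empty; substituting into the remaining equations gives: tree(W, h(3, W, empty)) ≐ N,  tree(Y1, 3) ≐ tree(h(empty, tree(empty, empty), N), 3),  g(g(W)) ≐ g(g(h(empty, empty, 1))).
Bind N := tree(W, h(3, W, empty)); substituting into the one remaining equation that mentions N gives: tree(Y1, 3) ≐ tree(h(empty, tree(empty, empty), tree(W, h(3, W, empty))), 3).
Decompose tree/2: Y1 ≐ h(empty, tree(empty, empty), tree(W, h(3, W, empty))),  3 ≐ 3.
Bind Y1 := h(empty, tree(empty, empty), tree(W, h(3, W, empty))); no other remaining equation mentions Y1.
Delete trivial equation 3 ≐ 3.
Decompose g/1: g(W) ≐ g(h(empty, empty, 1)).
Decompose g/1: W ≐ h(empty, empty, 1).
Bind W := h(empty, empty, 1). Substituting into the earlier bindings gives L := h(empty, empty, 1), N := tree(h(empty, empty, 1), h(3, h(empty, empty, 1), empty)), Y1 := h(empty, tree(empty, empty), tree(h(empty, empty, 1), h(3, h(empty, empty, 1), empty))).
MGU = { L -> h(empty, empty, 1), X -> empty, N -> tree(h(empty, empty, 1), h(3, h(empty, empty, 1), empty)), Y1 -> h(empty, tree(empty, empty), tree(h(empty, empty, 1), h(3, h(empty, empty, 1), empty))), W -> h(empty, empty, 1) }, so L -> h(empty, empty, 1).

h(empty, empty, 1)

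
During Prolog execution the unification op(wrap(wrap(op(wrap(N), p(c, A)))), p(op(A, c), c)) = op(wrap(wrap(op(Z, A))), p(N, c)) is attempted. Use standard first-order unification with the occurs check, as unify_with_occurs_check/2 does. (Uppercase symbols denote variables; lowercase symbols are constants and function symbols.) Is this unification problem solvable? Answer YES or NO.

Decompose op/2: wrap(wrap(op(wrap(N), p(c, A)))) = wrap(wrap(op(Z, A))),  p(op(A, c), c) = p(N, c).
Decompose wrap/1: wrap(op(wrap(N), p(c, A))) = wrap(op(Z, A)).
Decompose wrap/1: op(wrap(N), p(c, A)) = op(Z, A).
Decompose op/2: wrap(N) = Z,  p(c, A) = A.
Bind Z := wrap(N); no other remaining equation mentions Z.
Occurs check fails: A occurs in p(c, A); the equation A = p(c, A) has no finite solution.

NO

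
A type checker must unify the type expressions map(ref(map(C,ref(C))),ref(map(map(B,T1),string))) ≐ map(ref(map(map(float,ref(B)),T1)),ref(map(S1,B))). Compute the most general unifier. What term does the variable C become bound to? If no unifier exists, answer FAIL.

Decompose map/2: ref(map(C,ref(C))) ≐ ref(map(map(float,ref(B)),T1)),  ref(map(map(B,T1),string)) ≐ ref(map(S1,B)).
Decompose ref/1: map(C,ref(C)) ≐ map(map(float,ref(B)),T1).
Decompose map/2: C ≐ map(float,ref(B)),  ref(C) ≐ T1.
Bind C := map(float,ref(B)); substituting into the one remaining equation that mentions C gives: ref(map(float,ref(B))) ≐ T1.
Bind T1 := ref(map(float,ref(B))); substituting into the remaining equation gives: ref(map(map(B,ref(map(float,ref(B)))),string)) ≐ ref(map(S1,B)).
Decompose ref/1: map(map(B,ref(map(float,ref(B)))),string) ≐ map(S1,B).
Decompose map/2: map(B,ref(map(float,ref(B)))) ≐ S1,  string ≐ B.
Bind S1 := map(B,ref(map(float,ref(B)))); no other remaining equation mentions S1.
Bind B := string. Substituting into the earlier bindings gives C := map(float,ref(string)), T1 := ref(map(float,ref(string))), S1 := map(string,ref(map(float,ref(string)))).
MGU = { C ↦ map(float,ref(string)), T1 ↦ ref(map(float,ref(string))), S1 ↦ map(string,ref(map(float,ref(string)))), B ↦ string }, so C ↦ map(float,ref(string)).

map(float,ref(string))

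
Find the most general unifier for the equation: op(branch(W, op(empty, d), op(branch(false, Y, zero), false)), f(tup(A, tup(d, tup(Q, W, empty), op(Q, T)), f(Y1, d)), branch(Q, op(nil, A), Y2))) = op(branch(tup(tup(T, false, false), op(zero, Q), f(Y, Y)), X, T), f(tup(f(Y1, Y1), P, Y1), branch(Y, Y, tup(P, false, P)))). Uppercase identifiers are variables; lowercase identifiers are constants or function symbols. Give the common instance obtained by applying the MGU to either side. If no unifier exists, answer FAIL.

Decompose op/2: branch(W, op(empty, d), op(branch(false, Y, zero), false)) = branch(tup(tup(T, false, false), op(zero, Q), f(Y, Y)), X, T),  f(tup(A, tup(d, tup(Q, W, empty), op(Q, T)), f(Y1, d)), branch(Q, op(nil, A), Y2)) = f(tup(f(Y1, Y1), P, Y1), branch(Y, Y, tup(P, false, P))).
Decompose branch/3: W = tup(tup(T, false, false), op(zero, Q), f(Y, Y)),  op(empty, d) = X,  op(branch(false, Y, zero), false) = T.
Bind W := tup(tup(T, false, false), op(zero, Q), f(Y, Y)); substituting into the one remaining equation that mentions W gives: f(tup(A, tup(d, tup(Q, tup(tup(T, false, false), op(zero, Q), f(Y, Y)), empty), op(Q, T)), f(Y1, d)), branch(Q, op(nil, A), Y2)) = f(tup(f(Y1, Y1), P, Y1), branch(Y, Y, tup(P, false, P))).
Bind X := op(empty, d); no other remaining equation mentions X.
Bind T := op(branch(false, Y, zero), false); substituting into the remaining equation gives: f(tup(A, tup(d, tup(Q, tup(tup(op(branch(false, Y, zero), false), false, false), op(zero, Q), f(Y, Y)), empty), op(Q, op(branch(false, Y, zero), false))), f(Y1, d)), branch(Q, op(nil, A), Y2)) = f(tup(f(Y1, Y1), P, Y1), branch(Y, Y, tup(P, false, P))). Substituting into the earlier binding gives W := tup(tup(op(branch(false, Y, zero), false), false, false), op(zero, Q), f(Y, Y)).
Decompose f/2: tup(A, tup(d, tup(Q, tup(tup(op(branch(false, Y, zero), false), false, false), op(zero, Q), f(Y, Y)), empty), op(Q, op(branch(false, Y, zero), false))), f(Y1, d)) = tup(f(Y1, Y1), P, Y1),  branch(Q, op(nil, A), Y2) = branch(Y, Y, tup(P, false, P)).
Decompose tup/3: A = f(Y1, Y1),  tup(d, tup(Q, tup(tup(op(branch(false, Y, zero), false), false, false), op(zero, Q), f(Y, Y)), empty), op(Q, op(branch(false, Y, zero), false))) = P,  f(Y1, d) = Y1.
Bind A := f(Y1, Y1); substituting into the one remaining equation that mentions A gives: branch(Q, op(nil, f(Y1, Y1)), Y2) = branch(Y, Y, tup(P, false, P)).
Bind P := tup(d, tup(Q, tup(tup(op(branch(false, Y, zero), false), false, false), op(zero, Q), f(Y, Y)), empty), op(Q, op(branch(false, Y, zero), false))); substituting into the one remaining equation that mentions P gives: branch(Q, op(nil, f(Y1, Y1)), Y2) = branch(Y, Y, tup(tup(d, tup(Q, tup(tup(op(branch(false, Y, zero), false), false, false), op(zero, Q), f(Y, Y)), empty), op(Q, op(branch(false, Y, zero), false))), false, tup(d, tup(Q, tup(tup(op(branch(false, Y, zero), false), false, false), op(zero, Q), f(Y, Y)), empty), op(Q, op(branch(false, Y, zero), false))))).
Occurs check fails: Y1 occurs in f(Y1, d); the equation Y1 = f(Y1, d) has no finite solution.

FAIL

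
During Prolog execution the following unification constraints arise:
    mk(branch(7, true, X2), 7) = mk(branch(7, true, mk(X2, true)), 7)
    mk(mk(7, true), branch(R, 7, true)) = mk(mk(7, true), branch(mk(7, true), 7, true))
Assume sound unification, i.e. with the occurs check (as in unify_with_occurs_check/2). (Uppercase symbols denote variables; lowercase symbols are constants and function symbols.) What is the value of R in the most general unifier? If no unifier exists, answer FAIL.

Decompose mk/2: branch(7, true, X2) = branch(7, true, mk(X2, true)),  7 = 7.
Decompose branch/3: 7 = 7,  true = true,  X2 = mk(X2, true).
Delete trivial equation 7 = 7.
Delete trivial equation true = true.
Occurs check fails: X2 occurs in mk(X2, true); the equation X2 = mk(X2, true) has no finite solution.

FAIL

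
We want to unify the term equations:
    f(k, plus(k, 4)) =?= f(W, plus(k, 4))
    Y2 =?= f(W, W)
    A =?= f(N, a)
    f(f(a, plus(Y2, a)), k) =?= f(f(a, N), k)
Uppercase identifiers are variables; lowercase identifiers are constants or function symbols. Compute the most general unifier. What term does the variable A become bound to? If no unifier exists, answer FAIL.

Decompose f/2: k =?= W,  plus(k, 4) =?= plus(k, 4).
Bind W := k; substituting into the one remaining equation that mentions W gives: Y2 =?= f(k, k).
Delete trivial equation plus(k, 4) =?= plus(k, 4).
Bind Y2 := f(k, k); substituting into the one remaining equation that mentions Y2 gives: f(f(a, plus(f(k, k), a)), k) =?= f(f(a, N), k).
Bind A := f(N, a); no other remaining equation mentions A.
Decompose f/2: f(a, plus(f(k, k), a)) =?= f(a, N),  k =?= k.
Decompose f/2: a =?= a,  plus(f(k, k), a) =?= N.
Delete trivial equation a =?= a.
Bind N := plus(f(k, k), a); no other remaining equation mentions N. Substituting into the earlier binding gives A := f(plus(f(k, k), a), a).
Delete trivial equation k =?= k.
MGU = { W -> k, Y2 -> f(k, k), A -> f(plus(f(k, k), a), a), N -> plus(f(k, k), a) }, so A -> f(plus(f(k, k), a), a).

f(plus(f(k, k), a), a)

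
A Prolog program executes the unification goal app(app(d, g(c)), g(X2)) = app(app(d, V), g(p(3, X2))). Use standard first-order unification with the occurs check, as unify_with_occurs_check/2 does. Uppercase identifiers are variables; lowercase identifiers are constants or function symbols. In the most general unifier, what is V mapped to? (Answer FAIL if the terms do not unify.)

Decompose app/2: app(d, g(c)) = app(d, V),  g(X2) = g(p(3, X2)).
Decompose app/2: d = d,  g(c) = V.
Delete trivial equation d = d.
Bind V := g(c); no other remaining equation mentions V.
Decompose g/1: X2 = p(3, X2).
Occurs check fails: X2 occurs in p(3, X2); the equation X2 = p(3, X2) has no finite solution.

FAIL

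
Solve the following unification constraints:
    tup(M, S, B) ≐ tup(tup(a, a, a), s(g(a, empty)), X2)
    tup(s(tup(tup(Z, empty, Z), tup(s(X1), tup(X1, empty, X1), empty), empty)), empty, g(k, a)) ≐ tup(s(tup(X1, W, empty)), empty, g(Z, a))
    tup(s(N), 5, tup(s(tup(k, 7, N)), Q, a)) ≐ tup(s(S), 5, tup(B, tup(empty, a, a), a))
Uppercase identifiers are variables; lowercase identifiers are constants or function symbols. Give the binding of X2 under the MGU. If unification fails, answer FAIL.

s(tup(k, 7, s(g(a, empty))))

Decompose tup/3: M ≐ tup(a, a, a),  S ≐ s(g(a, empty)),  B ≐ X2.
Bind M := tup(a, a, a); no other remaining equation mentions M.
Bind S := s(g(a, empty)); substituting into the one remaining equation that mentions S gives: tup(s(N), 5, tup(s(tup(k, 7, N)), Q, a)) ≐ tup(s(s(g(a, empty))), 5, tup(B, tup(empty, a, a), a)).
Bind B := X2; substituting into the one remaining equation that mentions B gives: tup(s(N), 5, tup(s(tup(k, 7, N)), Q, a)) ≐ tup(s(s(g(a, empty))), 5, tup(X2, tup(empty, a, a), a)).
Decompose tup/3: s(tup(tup(Z, empty, Z), tup(s(X1), tup(X1, empty, X1), empty), empty)) ≐ s(tup(X1, W, empty)),  empty ≐ empty,  g(k, a) ≐ g(Z, a).
Decompose s/1: tup(tup(Z, empty, Z), tup(s(X1), tup(X1, empty, X1), empty), empty) ≐ tup(X1, W, empty).
Decompose tup/3: tup(Z, empty, Z) ≐ X1,  tup(s(X1), tup(X1, empty, X1), empty) ≐ W,  empty ≐ empty.
Bind X1 := tup(Z, empty, Z); substituting into the one remaining equation that mentions X1 gives: tup(s(tup(Z, empty, Z)), tup(tup(Z, empty, Z), empty, tup(Z, empty, Z)), empty) ≐ W.
Bind W := tup(s(tup(Z, empty, Z)), tup(tup(Z, empty, Z), empty, tup(Z, empty, Z)), empty); no other remaining equation mentions W.
Delete trivial equation empty ≐ empty.
Delete trivial equation empty ≐ empty.
Decompose g/2: k ≐ Z,  a ≐ a.
Bind Z := k; no other remaining equation mentions Z. Substituting into the earlier bindings gives X1 := tup(k, empty, k), W := tup(s(tup(k, empty, k)), tup(tup(k, empty, k), empty, tup(k, empty, k)), empty).
Delete trivial equation a ≐ a.
Decompose tup/3: s(N) ≐ s(s(g(a, empty))),  5 ≐ 5,  tup(s(tup(k, 7, N)), Q, a) ≐ tup(X2, tup(empty, a, a), a).
Decompose s/1: N ≐ s(g(a, empty)).
Bind N := s(g(a, empty)); substituting into the one remaining equation that mentions N gives: tup(s(tup(k, 7, s(g(a, empty)))), Q, a) ≐ tup(X2, tup(empty, a, a), a).
Delete trivial equation 5 ≐ 5.
Decompose tup/3: s(tup(k, 7, s(g(a, empty)))) ≐ X2,  Q ≐ tup(empty, a, a),  a ≐ a.
Bind X2 := s(tup(k, 7, s(g(a, empty)))); no other remaining equation mentions X2. Substituting into the earlier binding gives B := s(tup(k, 7, s(g(a, empty)))).
Bind Q := tup(empty, a, a); no other remaining equation mentions Q.
Delete trivial equation a ≐ a.
MGU = { M := tup(a, a, a), S := s(g(a, empty)), B := s(tup(k, 7, s(g(a, empty)))), X1 := tup(k, empty, k), W := tup(s(tup(k, empty, k)), tup(tup(k, empty, k), empty, tup(k, empty, k)), empty), Z := k, N := s(g(a, empty)), X2 := s(tup(k, 7, s(g(a, empty)))), Q := tup(empty, a, a) }, so X2 := s(tup(k, 7, s(g(a, empty)))).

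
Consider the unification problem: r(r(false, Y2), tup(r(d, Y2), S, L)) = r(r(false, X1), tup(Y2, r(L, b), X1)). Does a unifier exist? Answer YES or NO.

Decompose r/2: r(false, Y2) = r(false, X1),  tup(r(d, Y2), S, L) = tup(Y2, r(L, b), X1).
Decompose r/2: false = false,  Y2 = X1.
Delete trivial equation false = false.
Bind Y2 := X1; substituting into the remaining equation gives: tup(r(d, X1), S, L) = tup(X1, r(L, b), X1).
Decompose tup/3: r(d, X1) = X1,  S = r(L, b),  L = X1.
Occurs check fails: X1 occurs in r(d, X1); the equation X1 = r(d, X1) has no finite solution.

NO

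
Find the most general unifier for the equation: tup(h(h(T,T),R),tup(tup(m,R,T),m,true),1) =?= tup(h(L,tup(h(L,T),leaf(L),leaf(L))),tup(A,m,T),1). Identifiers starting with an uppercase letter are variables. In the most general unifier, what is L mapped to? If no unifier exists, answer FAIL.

h(true,true)

Decompose tup/3: h(h(T,T),R) =?= h(L,tup(h(L,T),leaf(L),leaf(L))),  tup(tup(m,R,T),m,true) =?= tup(A,m,T),  1 =?= 1.
Decompose h/2: h(T,T) =?= L,  R =?= tup(h(L,T),leaf(L),leaf(L)).
Bind L := h(T,T); substituting into the one remaining equation that mentions L gives: R =?= tup(h(h(T,T),T),leaf(h(T,T)),leaf(h(T,T))).
Bind R := tup(h(h(T,T),T),leaf(h(T,T)),leaf(h(T,T))); substituting into the one remaining equation that mentions R gives: tup(tup(m,tup(h(h(T,T),T),leaf(h(T,T)),leaf(h(T,T))),T),m,true) =?= tup(A,m,T).
Decompose tup/3: tup(m,tup(h(h(T,T),T),leaf(h(T,T)),leaf(h(T,T))),T) =?= A,  m =?= m,  true =?= T.
Bind A := tup(m,tup(h(h(T,T),T),leaf(h(T,T)),leaf(h(T,T))),T); no other remaining equation mentions A.
Delete trivial equation m =?= m.
Bind T := true; no other remaining equation mentions T. Substituting into the earlier bindings gives L := h(true,true), R := tup(h(h(true,true),true),leaf(h(true,true)),leaf(h(true,true))), A := tup(m,tup(h(h(true,true),true),leaf(h(true,true)),leaf(h(true,true))),true).
Delete trivial equation 1 =?= 1.
MGU = { L := h(true,true), R := tup(h(h(true,true),true),leaf(h(true,true)),leaf(h(true,true))), A := tup(m,tup(h(h(true,true),true),leaf(h(true,true)),leaf(h(true,true))),true), T := true }, so L := h(true,true).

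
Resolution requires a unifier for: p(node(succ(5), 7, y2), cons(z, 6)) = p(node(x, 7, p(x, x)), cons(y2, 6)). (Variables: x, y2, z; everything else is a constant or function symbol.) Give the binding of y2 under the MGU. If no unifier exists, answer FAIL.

p(succ(5), succ(5))

Decompose p/2: node(succ(5), 7, y2) = node(x, 7, p(x, x)),  cons(z, 6) = cons(y2, 6).
Decompose node/3: succ(5) = x,  7 = 7,  y2 = p(x, x).
Bind x := succ(5); substituting into the one remaining equation that mentions x gives: y2 = p(succ(5), succ(5)).
Delete trivial equation 7 = 7.
Bind y2 := p(succ(5), succ(5)); substituting into the remaining equation gives: cons(z, 6) = cons(p(succ(5), succ(5)), 6).
Decompose cons/2: z = p(succ(5), succ(5)),  6 = 6.
Bind z := p(succ(5), succ(5)); no other remaining equation mentions z.
Delete trivial equation 6 = 6.
MGU = { x -> succ(5), y2 -> p(succ(5), succ(5)), z -> p(succ(5), succ(5)) }, so y2 -> p(succ(5), succ(5)).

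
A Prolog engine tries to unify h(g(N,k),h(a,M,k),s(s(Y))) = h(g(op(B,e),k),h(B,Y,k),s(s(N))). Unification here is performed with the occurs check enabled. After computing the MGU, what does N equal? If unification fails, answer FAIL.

op(a,e)

Decompose h/3: g(N,k) = g(op(B,e),k),  h(a,M,k) = h(B,Y,k),  s(s(Y)) = s(s(N)).
Decompose g/2: N = op(B,e),  k = k.
Bind N := op(B,e); substituting into the one remaining equation that mentions N gives: s(s(Y)) = s(s(op(B,e))).
Delete trivial equation k = k.
Decompose h/3: a = B,  M = Y,  k = k.
Bind B := a; substituting into the one remaining equation that mentions B gives: s(s(Y)) = s(s(op(a,e))). Substituting into the earlier binding gives N := op(a,e).
Bind M := Y; no other remaining equation mentions M.
Delete trivial equation k = k.
Decompose s/1: s(Y) = s(op(a,e)).
Decompose s/1: Y = op(a,e).
Bind Y := op(a,e). Substituting into the earlier binding gives M := op(a,e).
MGU = { N -> op(a,e), B -> a, M -> op(a,e), Y -> op(a,e) }, so N -> op(a,e).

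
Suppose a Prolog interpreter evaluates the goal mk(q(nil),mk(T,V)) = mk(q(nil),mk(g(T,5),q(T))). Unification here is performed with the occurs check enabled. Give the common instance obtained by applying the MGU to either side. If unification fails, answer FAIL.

Decompose mk/2: q(nil) = q(nil),  mk(T,V) = mk(g(T,5),q(T)).
Delete trivial equation q(nil) = q(nil).
Decompose mk/2: T = g(T,5),  V = q(T).
Occurs check fails: T occurs in g(T,5); the equation T = g(T,5) has no finite solution.

FAIL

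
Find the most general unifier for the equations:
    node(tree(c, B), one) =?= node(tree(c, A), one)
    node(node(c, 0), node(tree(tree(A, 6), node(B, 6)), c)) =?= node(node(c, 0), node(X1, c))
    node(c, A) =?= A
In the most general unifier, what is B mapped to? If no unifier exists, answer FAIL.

FAIL

Decompose node/2: tree(c, B) =?= tree(c, A),  one =?= one.
Decompose tree/2: c =?= c,  B =?= A.
Delete trivial equation c =?= c.
Bind B := A; substituting into the one remaining equation that mentions B gives: node(node(c, 0), node(tree(tree(A, 6), node(A, 6)), c)) =?= node(node(c, 0), node(X1, c)).
Delete trivial equation one =?= one.
Decompose node/2: node(c, 0) =?= node(c, 0),  node(tree(tree(A, 6), node(A, 6)), c) =?= node(X1, c).
Delete trivial equation node(c, 0) =?= node(c, 0).
Decompose node/2: tree(tree(A, 6), node(A, 6)) =?= X1,  c =?= c.
Bind X1 := tree(tree(A, 6), node(A, 6)); no other remaining equation mentions X1.
Delete trivial equation c =?= c.
Occurs check fails: A occurs in node(c, A); the equation A =?= node(c, A) has no finite solution.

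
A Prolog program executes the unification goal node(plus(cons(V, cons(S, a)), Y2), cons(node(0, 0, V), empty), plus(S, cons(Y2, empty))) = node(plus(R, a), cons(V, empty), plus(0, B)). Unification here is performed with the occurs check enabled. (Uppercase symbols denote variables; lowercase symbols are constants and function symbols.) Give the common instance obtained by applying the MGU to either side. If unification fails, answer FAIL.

Decompose node/3: plus(cons(V, cons(S, a)), Y2) = plus(R, a),  cons(node(0, 0, V), empty) = cons(V, empty),  plus(S, cons(Y2, empty)) = plus(0, B).
Decompose plus/2: cons(V, cons(S, a)) = R,  Y2 = a.
Bind R := cons(V, cons(S, a)); no other remaining equation mentions R.
Bind Y2 := a; substituting into the one remaining equation that mentions Y2 gives: plus(S, cons(a, empty)) = plus(0, B).
Decompose cons/2: node(0, 0, V) = V,  empty = empty.
Occurs check fails: V occurs in node(0, 0, V); the equation V = node(0, 0, V) has no finite solution.

FAIL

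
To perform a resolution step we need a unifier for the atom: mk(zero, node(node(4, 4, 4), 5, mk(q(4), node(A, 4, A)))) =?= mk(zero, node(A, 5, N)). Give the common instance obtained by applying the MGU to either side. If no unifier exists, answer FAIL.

mk(zero, node(node(4, 4, 4), 5, mk(q(4), node(node(4, 4, 4), 4, node(4, 4, 4)))))

Decompose mk/2: zero =?= zero,  node(node(4, 4, 4), 5, mk(q(4), node(A, 4, A))) =?= node(A, 5, N).
Delete trivial equation zero =?= zero.
Decompose node/3: node(4, 4, 4) =?= A,  5 =?= 5,  mk(q(4), node(A, 4, A)) =?= N.
Bind A := node(4, 4, 4); substituting into the one remaining equation that mentions A gives: mk(q(4), node(node(4, 4, 4), 4, node(4, 4, 4))) =?= N.
Delete trivial equation 5 =?= 5.
Bind N := mk(q(4), node(node(4, 4, 4), 4, node(4, 4, 4))).
Applying the MGU to either side gives mk(zero, node(node(4, 4, 4), 5, mk(q(4), node(node(4, 4, 4), 4, node(4, 4, 4))))).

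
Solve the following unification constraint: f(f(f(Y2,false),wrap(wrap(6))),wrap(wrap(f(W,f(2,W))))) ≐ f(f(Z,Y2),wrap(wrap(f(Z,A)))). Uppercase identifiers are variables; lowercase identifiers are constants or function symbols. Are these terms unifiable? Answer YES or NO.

Decompose f/2: f(f(Y2,false),wrap(wrap(6))) ≐ f(Z,Y2),  wrap(wrap(f(W,f(2,W)))) ≐ wrap(wrap(f(Z,A))).
Decompose f/2: f(Y2,false) ≐ Z,  wrap(wrap(6)) ≐ Y2.
Bind Z := f(Y2,false); substituting into the one remaining equation that mentions Z gives: wrap(wrap(f(W,f(2,W)))) ≐ wrap(wrap(f(f(Y2,false),A))).
Bind Y2 := wrap(wrap(6)); substituting into the remaining equation gives: wrap(wrap(f(W,f(2,W)))) ≐ wrap(wrap(f(f(wrap(wrap(6)),false),A))). Substituting into the earlier binding gives Z := f(wrap(wrap(6)),false).
Decompose wrap/1: wrap(f(W,f(2,W))) ≐ wrap(f(f(wrap(wrap(6)),false),A)).
Decompose wrap/1: f(W,f(2,W)) ≐ f(f(wrap(wrap(6)),false),A).
Decompose f/2: W ≐ f(wrap(wrap(6)),false),  f(2,W) ≐ A.
Bind W := f(wrap(wrap(6)),false); substituting into the remaining equation gives: f(2,f(wrap(wrap(6)),false)) ≐ A.
Bind A := f(2,f(wrap(wrap(6)),false)).
No equations remain and no clash or occurs-check failure arose, so a unifier exists.

YES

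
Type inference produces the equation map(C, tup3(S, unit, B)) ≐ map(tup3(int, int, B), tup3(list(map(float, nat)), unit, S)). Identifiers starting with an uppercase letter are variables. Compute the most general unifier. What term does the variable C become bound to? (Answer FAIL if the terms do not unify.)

Decompose map/2: C ≐ tup3(int, int, B),  tup3(S, unit, B) ≐ tup3(list(map(float, nat)), unit, S).
Bind C := tup3(int, int, B); no other remaining equation mentions C.
Decompose tup3/3: S ≐ list(map(float, nat)),  unit ≐ unit,  B ≐ S.
Bind S := list(map(float, nat)); substituting into the one remaining equation that mentions S gives: B ≐ list(map(float, nat)).
Delete trivial equation unit ≐ unit.
Bind B := list(map(float, nat)). Substituting into the earlier binding gives C := tup3(int, int, list(map(float, nat))).
MGU = { C := tup3(int, int, list(map(float, nat))), S := list(map(float, nat)), B := list(map(float, nat)) }, so C := tup3(int, int, list(map(float, nat))).

tup3(int, int, list(map(float, nat)))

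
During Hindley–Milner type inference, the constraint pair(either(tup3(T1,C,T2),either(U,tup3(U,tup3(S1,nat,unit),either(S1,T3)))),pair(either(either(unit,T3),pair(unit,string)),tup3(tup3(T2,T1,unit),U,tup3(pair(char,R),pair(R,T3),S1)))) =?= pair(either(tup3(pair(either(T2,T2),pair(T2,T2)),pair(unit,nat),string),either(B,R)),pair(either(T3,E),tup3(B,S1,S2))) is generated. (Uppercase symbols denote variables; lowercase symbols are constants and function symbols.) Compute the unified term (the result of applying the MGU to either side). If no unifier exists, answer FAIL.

FAIL

Decompose pair/2: either(tup3(T1,C,T2),either(U,tup3(U,tup3(S1,nat,unit),either(S1,T3)))) =?= either(tup3(pair(either(T2,T2),pair(T2,T2)),pair(unit,nat),string),either(B,R)),  pair(either(either(unit,T3),pair(unit,string)),tup3(tup3(T2,T1,unit),U,tup3(pair(char,R),pair(R,T3),S1))) =?= pair(either(T3,E),tup3(B,S1,S2)).
Decompose either/2: tup3(T1,C,T2) =?= tup3(pair(either(T2,T2),pair(T2,T2)),pair(unit,nat),string),  either(U,tup3(U,tup3(S1,nat,unit),either(S1,T3))) =?= either(B,R).
Decompose tup3/3: T1 =?= pair(either(T2,T2),pair(T2,T2)),  C =?= pair(unit,nat),  T2 =?= string.
Bind T1 := pair(either(T2,T2),pair(T2,T2)); substituting into the one remaining equation that mentions T1 gives: pair(either(either(unit,T3),pair(unit,string)),tup3(tup3(T2,pair(either(T2,T2),pair(T2,T2)),unit),U,tup3(pair(char,R),pair(R,T3),S1))) =?= pair(either(T3,E),tup3(B,S1,S2)).
Bind C := pair(unit,nat); no other remaining equation mentions C.
Bind T2 := string; substituting into the one remaining equation that mentions T2 gives: pair(either(either(unit,T3),pair(unit,string)),tup3(tup3(string,pair(either(string,string),pair(string,string)),unit),U,tup3(pair(char,R),pair(R,T3),S1))) =?= pair(either(T3,E),tup3(B,S1,S2)). Substituting into the earlier binding gives T1 := pair(either(string,string),pair(string,string)).
Decompose either/2: U =?= B,  tup3(U,tup3(S1,nat,unit),either(S1,T3)) =?= R.
Bind U := B; substituting into the remaining equations gives: tup3(B,tup3(S1,nat,unit),either(S1,T3)) =?= R,  pair(either(either(unit,T3),pair(unit,string)),tup3(tup3(string,pair(either(string,string),pair(string,string)),unit),B,tup3(pair(char,R),pair(R,T3),S1))) =?= pair(either(T3,E),tup3(B,S1,S2)).
Bind R := tup3(B,tup3(S1,nat,unit),either(S1,T3)); substituting into the remaining equation gives: pair(either(either(unit,T3),pair(unit,string)),tup3(tup3(string,pair(either(string,string),pair(string,string)),unit),B,tup3(pair(char,tup3(B,tup3(S1,nat,unit),either(S1,T3))),pair(tup3(B,tup3(S1,nat,unit),either(S1,T3)),T3),S1))) =?= pair(either(T3,E),tup3(B,S1,S2)).
Decompose pair/2: either(either(unit,T3),pair(unit,string)) =?= either(T3,E),  tup3(tup3(string,pair(either(string,string),pair(string,string)),unit),B,tup3(pair(char,tup3(B,tup3(S1,nat,unit),either(S1,T3))),pair(tup3(B,tup3(S1,nat,unit),either(S1,T3)),T3),S1)) =?= tup3(B,S1,S2).
Decompose either/2: either(unit,T3) =?= T3,  pair(unit,string) =?= E.
Occurs check fails: T3 occurs in either(unit,T3); the equation T3 =?= either(unit,T3) has no finite solution.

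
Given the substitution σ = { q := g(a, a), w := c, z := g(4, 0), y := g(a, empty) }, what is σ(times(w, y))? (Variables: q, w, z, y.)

times(c, g(a, empty))

Replace each occurrence of w with c.
Replace each occurrence of y with g(a, empty).
Result: times(c, g(a, empty)).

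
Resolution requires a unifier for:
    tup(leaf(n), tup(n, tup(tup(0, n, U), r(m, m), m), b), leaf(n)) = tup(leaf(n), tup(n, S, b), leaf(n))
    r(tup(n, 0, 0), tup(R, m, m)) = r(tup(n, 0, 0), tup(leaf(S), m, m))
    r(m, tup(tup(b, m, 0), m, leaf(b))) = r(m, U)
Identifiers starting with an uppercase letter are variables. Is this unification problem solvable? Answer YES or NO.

Decompose tup/3: leaf(n) = leaf(n),  tup(n, tup(tup(0, n, U), r(m, m), m), b) = tup(n, S, b),  leaf(n) = leaf(n).
Delete trivial equation leaf(n) = leaf(n).
Decompose tup/3: n = n,  tup(tup(0, n, U), r(m, m), m) = S,  b = b.
Delete trivial equation n = n.
Bind S := tup(tup(0, n, U), r(m, m), m); substituting into the one remaining equation that mentions S gives: r(tup(n, 0, 0), tup(R, m, m)) = r(tup(n, 0, 0), tup(leaf(tup(tup(0, n, U), r(m, m), m)), m, m)).
Delete trivial equation b = b.
Delete trivial equation leaf(n) = leaf(n).
Decompose r/2: tup(n, 0, 0) = tup(n, 0, 0),  tup(R, m, m) = tup(leaf(tup(tup(0, n, U), r(m, m), m)), m, m).
Delete trivial equation tup(n, 0, 0) = tup(n, 0, 0).
Decompose tup/3: R = leaf(tup(tup(0, n, U), r(m, m), m)),  m = m,  m = m.
Bind R := leaf(tup(tup(0, n, U), r(m, m), m)); no other remaining equation mentions R.
Delete trivial equation m = m.
Delete trivial equation m = m.
Decompose r/2: m = m,  tup(tup(b, m, 0), m, leaf(b)) = U.
Delete trivial equation m = m.
Bind U := tup(tup(b, m, 0), m, leaf(b)). Substituting into the earlier bindings gives S := tup(tup(0, n, tup(tup(b, m, 0), m, leaf(b))), r(m, m), m), R := leaf(tup(tup(0, n, tup(tup(b, m, 0), m, leaf(b))), r(m, m), m)).
No equations remain and no clash or occurs-check failure arose, so a unifier exists.

YES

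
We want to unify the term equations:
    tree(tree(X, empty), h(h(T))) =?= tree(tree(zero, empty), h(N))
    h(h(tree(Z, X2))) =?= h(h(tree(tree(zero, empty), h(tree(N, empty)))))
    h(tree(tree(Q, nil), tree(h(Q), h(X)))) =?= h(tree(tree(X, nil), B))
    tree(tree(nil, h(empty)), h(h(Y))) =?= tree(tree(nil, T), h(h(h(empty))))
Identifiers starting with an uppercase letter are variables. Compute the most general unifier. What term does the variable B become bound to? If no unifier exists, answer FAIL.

Decompose tree/2: tree(X, empty) =?= tree(zero, empty),  h(h(T)) =?= h(N).
Decompose tree/2: X =?= zero,  empty =?= empty.
Bind X := zero; substituting into the one remaining equation that mentions X gives: h(tree(tree(Q, nil), tree(h(Q), h(zero)))) =?= h(tree(tree(zero, nil), B)).
Delete trivial equation empty =?= empty.
Decompose h/1: h(T) =?= N.
Bind N := h(T); substituting into the one remaining equation that mentions N gives: h(h(tree(Z, X2))) =?= h(h(tree(tree(zero, empty), h(tree(h(T), empty))))).
Decompose h/1: h(tree(Z, X2)) =?= h(tree(tree(zero, empty), h(tree(h(T), empty)))).
Decompose h/1: tree(Z, X2) =?= tree(tree(zero, empty), h(tree(h(T), empty))).
Decompose tree/2: Z =?= tree(zero, empty),  X2 =?= h(tree(h(T), empty)).
Bind Z := tree(zero, empty); no other remaining equation mentions Z.
Bind X2 := h(tree(h(T), empty)); no other remaining equation mentions X2.
Decompose h/1: tree(tree(Q, nil), tree(h(Q), h(zero))) =?= tree(tree(zero, nil), B).
Decompose tree/2: tree(Q, nil) =?= tree(zero, nil),  tree(h(Q), h(zero)) =?= B.
Decompose tree/2: Q =?= zero,  nil =?= nil.
Bind Q := zero; substituting into the one remaining equation that mentions Q gives: tree(h(zero), h(zero)) =?= B.
Delete trivial equation nil =?= nil.
Bind B := tree(h(zero), h(zero)); no other remaining equation mentions B.
Decompose tree/2: tree(nil, h(empty)) =?= tree(nil, T),  h(h(Y)) =?= h(h(h(empty))).
Decompose tree/2: nil =?= nil,  h(empty) =?= T.
Delete trivial equation nil =?= nil.
Bind T := h(empty); no other remaining equation mentions T. Substituting into the earlier bindings gives N := h(h(empty)), X2 := h(tree(h(h(empty)), empty)).
Decompose h/1: h(Y) =?= h(h(empty)).
Decompose h/1: Y =?= h(empty).
Bind Y := h(empty).
MGU = { X -> zero, N -> h(h(empty)), Z -> tree(zero, empty), X2 -> h(tree(h(h(empty)), empty)), Q -> zero, B -> tree(h(zero), h(zero)), T -> h(empty), Y -> h(empty) }, so B -> tree(h(zero), h(zero)).

tree(h(zero), h(zero))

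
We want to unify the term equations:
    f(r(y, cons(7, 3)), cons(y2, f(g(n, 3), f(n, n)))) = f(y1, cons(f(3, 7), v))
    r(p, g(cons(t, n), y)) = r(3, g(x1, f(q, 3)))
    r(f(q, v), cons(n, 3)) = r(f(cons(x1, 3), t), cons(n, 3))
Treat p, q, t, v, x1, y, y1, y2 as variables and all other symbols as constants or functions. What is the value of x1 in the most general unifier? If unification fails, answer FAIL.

Decompose f/2: r(y, cons(7, 3)) = y1,  cons(y2, f(g(n, 3), f(n, n))) = cons(f(3, 7), v).
Bind y1 := r(y, cons(7, 3)); no other remaining equation mentions y1.
Decompose cons/2: y2 = f(3, 7),  f(g(n, 3), f(n, n)) = v.
Bind y2 := f(3, 7); no other remaining equation mentions y2.
Bind v := f(g(n, 3), f(n, n)); substituting into the one remaining equation that mentions v gives: r(f(q, f(g(n, 3), f(n, n))), cons(n, 3)) = r(f(cons(x1, 3), t), cons(n, 3)).
Decompose r/2: p = 3,  g(cons(t, n), y) = g(x1, f(q, 3)).
Bind p := 3; no other remaining equation mentions p.
Decompose g/2: cons(t, n) = x1,  y = f(q, 3).
Bind x1 := cons(t, n); substituting into the one remaining equation that mentions x1 gives: r(f(q, f(g(n, 3), f(n, n))), cons(n, 3)) = r(f(cons(cons(t, n), 3), t), cons(n, 3)).
Bind y := f(q, 3); no other remaining equation mentions y. Substituting into the earlier binding gives y1 := r(f(q, 3), cons(7, 3)).
Decompose r/2: f(q, f(g(n, 3), f(n, n))) = f(cons(cons(t, n), 3), t),  cons(n, 3) = cons(n, 3).
Decompose f/2: q = cons(cons(t, n), 3),  f(g(n, 3), f(n, n)) = t.
Bind q := cons(cons(t, n), 3); no other remaining equation mentions q. Substituting into the earlier bindings gives y1 := r(f(cons(cons(t, n), 3), 3), cons(7, 3)), y := f(cons(cons(t, n), 3), 3).
Bind t := f(g(n, 3), f(n, n)); no other remaining equation mentions t. Substituting into the earlier bindings gives y1 := r(f(cons(cons(f(g(n, 3), f(n, n)), n), 3), 3), cons(7, 3)), x1 := cons(f(g(n, 3), f(n, n)), n), y := f(cons(cons(f(g(n, 3), f(n, n)), n), 3), 3), q := cons(cons(f(g(n, 3), f(n, n)), n), 3).
Delete trivial equation cons(n, 3) = cons(n, 3).
MGU = { y1 -> r(f(cons(cons(f(g(n, 3), f(n, n)), n), 3), 3), cons(7, 3)), y2 -> f(3, 7), v -> f(g(n, 3), f(n, n)), p -> 3, x1 -> cons(f(g(n, 3), f(n, n)), n), y -> f(cons(cons(f(g(n, 3), f(n, n)), n), 3), 3), q -> cons(cons(f(g(n, 3), f(n, n)), n), 3), t -> f(g(n, 3), f(n, n)) }, so x1 -> cons(f(g(n, 3), f(n, n)), n).

cons(f(g(n, 3), f(n, n)), n)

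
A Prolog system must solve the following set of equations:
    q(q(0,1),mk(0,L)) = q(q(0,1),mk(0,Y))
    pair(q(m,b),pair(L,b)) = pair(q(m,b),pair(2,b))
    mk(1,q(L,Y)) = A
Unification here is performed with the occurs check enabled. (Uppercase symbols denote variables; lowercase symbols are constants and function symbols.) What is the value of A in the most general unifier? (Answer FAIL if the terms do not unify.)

Decompose q/2: q(0,1) = q(0,1),  mk(0,L) = mk(0,Y).
Delete trivial equation q(0,1) = q(0,1).
Decompose mk/2: 0 = 0,  L = Y.
Delete trivial equation 0 = 0.
Bind L := Y; substituting into the remaining equations gives: pair(q(m,b),pair(Y,b)) = pair(q(m,b),pair(2,b)),  mk(1,q(Y,Y)) = A.
Decompose pair/2: q(m,b) = q(m,b),  pair(Y,b) = pair(2,b).
Delete trivial equation q(m,b) = q(m,b).
Decompose pair/2: Y = 2,  b = b.
Bind Y := 2; substituting into the one remaining equation that mentions Y gives: mk(1,q(2,2)) = A. Substituting into the earlier binding gives L := 2.
Delete trivial equation b = b.
Bind A := mk(1,q(2,2)).
MGU = { L -> 2, Y -> 2, A -> mk(1,q(2,2)) }, so A -> mk(1,q(2,2)).

mk(1,q(2,2))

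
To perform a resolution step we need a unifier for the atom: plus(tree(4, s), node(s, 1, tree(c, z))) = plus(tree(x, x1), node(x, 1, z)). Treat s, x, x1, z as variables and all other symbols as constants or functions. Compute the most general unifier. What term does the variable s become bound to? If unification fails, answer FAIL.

FAIL

Decompose plus/2: tree(4, s) = tree(x, x1),  node(s, 1, tree(c, z)) = node(x, 1, z).
Decompose tree/2: 4 = x,  s = x1.
Bind x := 4; substituting into the one remaining equation that mentions x gives: node(s, 1, tree(c, z)) = node(4, 1, z).
Bind s := x1; substituting into the remaining equation gives: node(x1, 1, tree(c, z)) = node(4, 1, z).
Decompose node/3: x1 = 4,  1 = 1,  tree(c, z) = z.
Bind x1 := 4; no other remaining equation mentions x1. Substituting into the earlier binding gives s := 4.
Delete trivial equation 1 = 1.
Occurs check fails: z occurs in tree(c, z); the equation z = tree(c, z) has no finite solution.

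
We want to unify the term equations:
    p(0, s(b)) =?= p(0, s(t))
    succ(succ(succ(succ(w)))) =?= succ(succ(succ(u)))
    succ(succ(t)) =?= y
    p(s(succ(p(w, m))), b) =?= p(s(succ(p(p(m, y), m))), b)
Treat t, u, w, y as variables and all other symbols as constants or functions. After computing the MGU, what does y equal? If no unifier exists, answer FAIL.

Decompose p/2: 0 =?= 0,  s(b) =?= s(t).
Delete trivial equation 0 =?= 0.
Decompose s/1: b =?= t.
Bind t := b; substituting into the one remaining equation that mentions t gives: succ(succ(b)) =?= y.
Decompose succ/1: succ(succ(succ(w))) =?= succ(succ(u)).
Decompose succ/1: succ(succ(w)) =?= succ(u).
Decompose succ/1: succ(w) =?= u.
Bind u := succ(w); no other remaining equation mentions u.
Bind y := succ(succ(b)); substituting into the remaining equation gives: p(s(succ(p(w, m))), b) =?= p(s(succ(p(p(m, succ(succ(b))), m))), b).
Decompose p/2: s(succ(p(w, m))) =?= s(succ(p(p(m, succ(succ(b))), m))),  b =?= b.
Decompose s/1: succ(p(w, m)) =?= succ(p(p(m, succ(succ(b))), m)).
Decompose succ/1: p(w, m) =?= p(p(m, succ(succ(b))), m).
Decompose p/2: w =?= p(m, succ(succ(b))),  m =?= m.
Bind w := p(m, succ(succ(b))); no other remaining equation mentions w. Substituting into the earlier binding gives u := succ(p(m, succ(succ(b)))).
Delete trivial equation m =?= m.
Delete trivial equation b =?= b.
MGU = { t ↦ b, u ↦ succ(p(m, succ(succ(b)))), y ↦ succ(succ(b)), w ↦ p(m, succ(succ(b))) }, so y ↦ succ(succ(b)).

succ(succ(b))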